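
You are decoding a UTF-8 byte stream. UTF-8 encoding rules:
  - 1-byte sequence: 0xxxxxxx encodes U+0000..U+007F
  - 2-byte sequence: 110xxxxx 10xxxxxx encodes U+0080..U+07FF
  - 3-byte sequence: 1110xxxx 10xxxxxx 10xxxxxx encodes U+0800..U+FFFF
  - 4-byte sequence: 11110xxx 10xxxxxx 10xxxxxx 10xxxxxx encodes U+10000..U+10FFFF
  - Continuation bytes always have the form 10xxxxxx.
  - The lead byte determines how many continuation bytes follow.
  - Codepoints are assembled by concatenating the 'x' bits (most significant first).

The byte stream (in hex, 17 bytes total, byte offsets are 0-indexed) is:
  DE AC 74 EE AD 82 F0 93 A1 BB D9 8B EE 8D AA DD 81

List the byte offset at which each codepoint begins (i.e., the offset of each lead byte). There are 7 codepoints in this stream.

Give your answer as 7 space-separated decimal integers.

Answer: 0 2 3 6 10 12 15

Derivation:
Byte[0]=DE: 2-byte lead, need 1 cont bytes. acc=0x1E
Byte[1]=AC: continuation. acc=(acc<<6)|0x2C=0x7AC
Completed: cp=U+07AC (starts at byte 0)
Byte[2]=74: 1-byte ASCII. cp=U+0074
Byte[3]=EE: 3-byte lead, need 2 cont bytes. acc=0xE
Byte[4]=AD: continuation. acc=(acc<<6)|0x2D=0x3AD
Byte[5]=82: continuation. acc=(acc<<6)|0x02=0xEB42
Completed: cp=U+EB42 (starts at byte 3)
Byte[6]=F0: 4-byte lead, need 3 cont bytes. acc=0x0
Byte[7]=93: continuation. acc=(acc<<6)|0x13=0x13
Byte[8]=A1: continuation. acc=(acc<<6)|0x21=0x4E1
Byte[9]=BB: continuation. acc=(acc<<6)|0x3B=0x1387B
Completed: cp=U+1387B (starts at byte 6)
Byte[10]=D9: 2-byte lead, need 1 cont bytes. acc=0x19
Byte[11]=8B: continuation. acc=(acc<<6)|0x0B=0x64B
Completed: cp=U+064B (starts at byte 10)
Byte[12]=EE: 3-byte lead, need 2 cont bytes. acc=0xE
Byte[13]=8D: continuation. acc=(acc<<6)|0x0D=0x38D
Byte[14]=AA: continuation. acc=(acc<<6)|0x2A=0xE36A
Completed: cp=U+E36A (starts at byte 12)
Byte[15]=DD: 2-byte lead, need 1 cont bytes. acc=0x1D
Byte[16]=81: continuation. acc=(acc<<6)|0x01=0x741
Completed: cp=U+0741 (starts at byte 15)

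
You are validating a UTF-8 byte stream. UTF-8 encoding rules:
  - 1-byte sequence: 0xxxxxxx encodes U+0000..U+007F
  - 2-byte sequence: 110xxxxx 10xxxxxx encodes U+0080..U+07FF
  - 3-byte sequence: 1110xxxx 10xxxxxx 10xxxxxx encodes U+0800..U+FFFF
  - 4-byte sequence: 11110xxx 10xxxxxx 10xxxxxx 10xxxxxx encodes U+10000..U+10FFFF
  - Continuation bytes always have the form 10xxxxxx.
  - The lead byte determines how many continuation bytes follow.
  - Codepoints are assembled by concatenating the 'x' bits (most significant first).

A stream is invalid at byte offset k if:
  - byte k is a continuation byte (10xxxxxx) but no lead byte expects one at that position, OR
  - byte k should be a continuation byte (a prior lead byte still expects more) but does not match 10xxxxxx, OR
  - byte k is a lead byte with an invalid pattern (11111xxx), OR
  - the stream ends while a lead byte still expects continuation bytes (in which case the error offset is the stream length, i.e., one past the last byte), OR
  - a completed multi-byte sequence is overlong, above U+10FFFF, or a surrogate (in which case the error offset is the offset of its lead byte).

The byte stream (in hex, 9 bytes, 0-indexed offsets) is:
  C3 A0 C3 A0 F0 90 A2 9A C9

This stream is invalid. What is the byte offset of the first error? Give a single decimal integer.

Answer: 9

Derivation:
Byte[0]=C3: 2-byte lead, need 1 cont bytes. acc=0x3
Byte[1]=A0: continuation. acc=(acc<<6)|0x20=0xE0
Completed: cp=U+00E0 (starts at byte 0)
Byte[2]=C3: 2-byte lead, need 1 cont bytes. acc=0x3
Byte[3]=A0: continuation. acc=(acc<<6)|0x20=0xE0
Completed: cp=U+00E0 (starts at byte 2)
Byte[4]=F0: 4-byte lead, need 3 cont bytes. acc=0x0
Byte[5]=90: continuation. acc=(acc<<6)|0x10=0x10
Byte[6]=A2: continuation. acc=(acc<<6)|0x22=0x422
Byte[7]=9A: continuation. acc=(acc<<6)|0x1A=0x1089A
Completed: cp=U+1089A (starts at byte 4)
Byte[8]=C9: 2-byte lead, need 1 cont bytes. acc=0x9
Byte[9]: stream ended, expected continuation. INVALID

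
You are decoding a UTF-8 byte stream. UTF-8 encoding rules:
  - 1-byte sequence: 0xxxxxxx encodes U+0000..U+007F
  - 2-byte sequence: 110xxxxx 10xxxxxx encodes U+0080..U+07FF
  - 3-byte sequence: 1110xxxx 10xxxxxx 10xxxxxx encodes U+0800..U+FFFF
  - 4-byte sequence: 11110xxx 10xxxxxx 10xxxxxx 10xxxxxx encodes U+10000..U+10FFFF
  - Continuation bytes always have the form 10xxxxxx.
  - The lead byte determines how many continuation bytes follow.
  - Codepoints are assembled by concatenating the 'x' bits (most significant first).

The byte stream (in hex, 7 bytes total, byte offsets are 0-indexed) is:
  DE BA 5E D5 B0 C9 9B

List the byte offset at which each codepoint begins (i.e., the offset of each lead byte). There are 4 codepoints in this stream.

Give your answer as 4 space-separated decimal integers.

Byte[0]=DE: 2-byte lead, need 1 cont bytes. acc=0x1E
Byte[1]=BA: continuation. acc=(acc<<6)|0x3A=0x7BA
Completed: cp=U+07BA (starts at byte 0)
Byte[2]=5E: 1-byte ASCII. cp=U+005E
Byte[3]=D5: 2-byte lead, need 1 cont bytes. acc=0x15
Byte[4]=B0: continuation. acc=(acc<<6)|0x30=0x570
Completed: cp=U+0570 (starts at byte 3)
Byte[5]=C9: 2-byte lead, need 1 cont bytes. acc=0x9
Byte[6]=9B: continuation. acc=(acc<<6)|0x1B=0x25B
Completed: cp=U+025B (starts at byte 5)

Answer: 0 2 3 5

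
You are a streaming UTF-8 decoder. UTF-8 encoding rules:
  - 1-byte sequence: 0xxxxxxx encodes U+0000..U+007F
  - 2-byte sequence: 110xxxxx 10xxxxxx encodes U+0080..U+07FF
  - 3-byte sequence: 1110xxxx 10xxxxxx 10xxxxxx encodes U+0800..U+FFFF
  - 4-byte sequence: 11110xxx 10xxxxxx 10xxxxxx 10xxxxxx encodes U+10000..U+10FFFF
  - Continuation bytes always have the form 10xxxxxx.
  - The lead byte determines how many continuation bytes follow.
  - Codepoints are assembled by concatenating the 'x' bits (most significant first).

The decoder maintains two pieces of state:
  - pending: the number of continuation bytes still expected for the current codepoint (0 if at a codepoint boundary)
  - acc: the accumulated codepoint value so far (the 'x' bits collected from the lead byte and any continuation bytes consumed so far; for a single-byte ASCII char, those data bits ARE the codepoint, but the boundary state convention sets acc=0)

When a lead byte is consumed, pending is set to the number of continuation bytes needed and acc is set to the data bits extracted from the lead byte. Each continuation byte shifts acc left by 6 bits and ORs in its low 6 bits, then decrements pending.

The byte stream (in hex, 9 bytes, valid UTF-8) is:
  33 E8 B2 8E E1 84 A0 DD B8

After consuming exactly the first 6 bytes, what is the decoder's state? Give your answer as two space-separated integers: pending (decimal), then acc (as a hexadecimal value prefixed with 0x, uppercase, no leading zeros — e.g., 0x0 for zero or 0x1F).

Answer: 1 0x44

Derivation:
Byte[0]=33: 1-byte. pending=0, acc=0x0
Byte[1]=E8: 3-byte lead. pending=2, acc=0x8
Byte[2]=B2: continuation. acc=(acc<<6)|0x32=0x232, pending=1
Byte[3]=8E: continuation. acc=(acc<<6)|0x0E=0x8C8E, pending=0
Byte[4]=E1: 3-byte lead. pending=2, acc=0x1
Byte[5]=84: continuation. acc=(acc<<6)|0x04=0x44, pending=1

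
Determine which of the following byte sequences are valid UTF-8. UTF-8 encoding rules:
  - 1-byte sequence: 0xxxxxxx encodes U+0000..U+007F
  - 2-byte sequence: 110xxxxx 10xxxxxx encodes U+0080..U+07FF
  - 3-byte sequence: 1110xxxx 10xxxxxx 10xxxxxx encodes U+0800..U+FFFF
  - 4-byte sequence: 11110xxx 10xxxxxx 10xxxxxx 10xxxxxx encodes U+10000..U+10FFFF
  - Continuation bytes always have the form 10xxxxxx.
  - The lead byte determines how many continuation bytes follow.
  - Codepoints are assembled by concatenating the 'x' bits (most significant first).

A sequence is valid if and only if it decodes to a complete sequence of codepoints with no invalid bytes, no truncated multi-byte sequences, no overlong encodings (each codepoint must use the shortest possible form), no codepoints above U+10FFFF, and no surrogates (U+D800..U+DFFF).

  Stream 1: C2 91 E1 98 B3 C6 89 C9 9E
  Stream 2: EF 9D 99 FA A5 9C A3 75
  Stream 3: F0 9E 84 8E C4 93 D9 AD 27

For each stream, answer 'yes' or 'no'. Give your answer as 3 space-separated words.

Answer: yes no yes

Derivation:
Stream 1: decodes cleanly. VALID
Stream 2: error at byte offset 3. INVALID
Stream 3: decodes cleanly. VALID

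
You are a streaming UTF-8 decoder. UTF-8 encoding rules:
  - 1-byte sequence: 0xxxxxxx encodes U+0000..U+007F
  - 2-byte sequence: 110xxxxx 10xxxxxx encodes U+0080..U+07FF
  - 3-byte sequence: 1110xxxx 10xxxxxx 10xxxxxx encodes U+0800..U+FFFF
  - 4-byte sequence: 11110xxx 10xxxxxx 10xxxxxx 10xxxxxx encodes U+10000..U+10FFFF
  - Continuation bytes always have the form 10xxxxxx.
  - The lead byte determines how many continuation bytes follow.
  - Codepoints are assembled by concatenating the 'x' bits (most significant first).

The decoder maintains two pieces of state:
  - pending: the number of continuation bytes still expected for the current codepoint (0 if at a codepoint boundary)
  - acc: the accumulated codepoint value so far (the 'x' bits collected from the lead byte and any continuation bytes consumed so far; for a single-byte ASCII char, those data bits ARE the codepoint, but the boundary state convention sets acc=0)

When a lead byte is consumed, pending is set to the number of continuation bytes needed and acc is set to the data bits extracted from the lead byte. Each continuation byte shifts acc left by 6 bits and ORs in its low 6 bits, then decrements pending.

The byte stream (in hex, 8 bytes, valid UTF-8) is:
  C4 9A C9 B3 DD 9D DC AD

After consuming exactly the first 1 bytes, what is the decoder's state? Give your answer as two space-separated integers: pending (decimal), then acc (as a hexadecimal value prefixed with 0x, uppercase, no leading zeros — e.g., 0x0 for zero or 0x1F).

Byte[0]=C4: 2-byte lead. pending=1, acc=0x4

Answer: 1 0x4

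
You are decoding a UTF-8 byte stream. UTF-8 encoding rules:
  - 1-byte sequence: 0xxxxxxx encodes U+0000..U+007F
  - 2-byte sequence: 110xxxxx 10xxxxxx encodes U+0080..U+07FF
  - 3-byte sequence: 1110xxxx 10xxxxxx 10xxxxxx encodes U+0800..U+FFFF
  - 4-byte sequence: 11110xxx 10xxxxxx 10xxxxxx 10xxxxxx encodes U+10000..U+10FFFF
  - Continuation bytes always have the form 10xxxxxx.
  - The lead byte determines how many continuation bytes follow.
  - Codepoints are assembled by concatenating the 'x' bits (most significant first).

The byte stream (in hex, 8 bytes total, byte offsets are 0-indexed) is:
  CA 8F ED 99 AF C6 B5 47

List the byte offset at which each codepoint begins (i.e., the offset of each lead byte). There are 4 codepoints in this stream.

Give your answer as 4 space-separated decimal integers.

Byte[0]=CA: 2-byte lead, need 1 cont bytes. acc=0xA
Byte[1]=8F: continuation. acc=(acc<<6)|0x0F=0x28F
Completed: cp=U+028F (starts at byte 0)
Byte[2]=ED: 3-byte lead, need 2 cont bytes. acc=0xD
Byte[3]=99: continuation. acc=(acc<<6)|0x19=0x359
Byte[4]=AF: continuation. acc=(acc<<6)|0x2F=0xD66F
Completed: cp=U+D66F (starts at byte 2)
Byte[5]=C6: 2-byte lead, need 1 cont bytes. acc=0x6
Byte[6]=B5: continuation. acc=(acc<<6)|0x35=0x1B5
Completed: cp=U+01B5 (starts at byte 5)
Byte[7]=47: 1-byte ASCII. cp=U+0047

Answer: 0 2 5 7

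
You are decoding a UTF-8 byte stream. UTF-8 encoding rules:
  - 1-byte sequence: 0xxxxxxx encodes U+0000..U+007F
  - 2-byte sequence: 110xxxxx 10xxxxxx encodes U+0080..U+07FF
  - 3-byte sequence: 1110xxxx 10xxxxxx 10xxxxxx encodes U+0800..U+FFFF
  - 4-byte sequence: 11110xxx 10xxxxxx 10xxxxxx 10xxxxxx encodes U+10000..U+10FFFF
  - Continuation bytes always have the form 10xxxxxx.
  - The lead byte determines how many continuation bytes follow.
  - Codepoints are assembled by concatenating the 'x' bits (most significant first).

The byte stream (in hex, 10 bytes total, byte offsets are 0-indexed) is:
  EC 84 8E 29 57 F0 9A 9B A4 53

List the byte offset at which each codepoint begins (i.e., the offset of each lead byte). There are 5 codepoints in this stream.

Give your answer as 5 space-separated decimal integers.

Answer: 0 3 4 5 9

Derivation:
Byte[0]=EC: 3-byte lead, need 2 cont bytes. acc=0xC
Byte[1]=84: continuation. acc=(acc<<6)|0x04=0x304
Byte[2]=8E: continuation. acc=(acc<<6)|0x0E=0xC10E
Completed: cp=U+C10E (starts at byte 0)
Byte[3]=29: 1-byte ASCII. cp=U+0029
Byte[4]=57: 1-byte ASCII. cp=U+0057
Byte[5]=F0: 4-byte lead, need 3 cont bytes. acc=0x0
Byte[6]=9A: continuation. acc=(acc<<6)|0x1A=0x1A
Byte[7]=9B: continuation. acc=(acc<<6)|0x1B=0x69B
Byte[8]=A4: continuation. acc=(acc<<6)|0x24=0x1A6E4
Completed: cp=U+1A6E4 (starts at byte 5)
Byte[9]=53: 1-byte ASCII. cp=U+0053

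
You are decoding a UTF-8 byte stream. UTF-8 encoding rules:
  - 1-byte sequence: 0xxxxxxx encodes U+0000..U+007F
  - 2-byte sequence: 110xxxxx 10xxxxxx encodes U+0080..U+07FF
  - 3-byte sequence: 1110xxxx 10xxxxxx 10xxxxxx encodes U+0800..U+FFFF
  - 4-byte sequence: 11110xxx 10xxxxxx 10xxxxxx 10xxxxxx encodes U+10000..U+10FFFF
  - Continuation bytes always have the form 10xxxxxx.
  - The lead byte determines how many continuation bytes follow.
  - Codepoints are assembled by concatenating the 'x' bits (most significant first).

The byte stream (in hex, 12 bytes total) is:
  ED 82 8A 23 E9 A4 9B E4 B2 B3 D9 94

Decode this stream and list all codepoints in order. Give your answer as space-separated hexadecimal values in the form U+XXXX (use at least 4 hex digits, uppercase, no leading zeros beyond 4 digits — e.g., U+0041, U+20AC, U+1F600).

Answer: U+D08A U+0023 U+991B U+4CB3 U+0654

Derivation:
Byte[0]=ED: 3-byte lead, need 2 cont bytes. acc=0xD
Byte[1]=82: continuation. acc=(acc<<6)|0x02=0x342
Byte[2]=8A: continuation. acc=(acc<<6)|0x0A=0xD08A
Completed: cp=U+D08A (starts at byte 0)
Byte[3]=23: 1-byte ASCII. cp=U+0023
Byte[4]=E9: 3-byte lead, need 2 cont bytes. acc=0x9
Byte[5]=A4: continuation. acc=(acc<<6)|0x24=0x264
Byte[6]=9B: continuation. acc=(acc<<6)|0x1B=0x991B
Completed: cp=U+991B (starts at byte 4)
Byte[7]=E4: 3-byte lead, need 2 cont bytes. acc=0x4
Byte[8]=B2: continuation. acc=(acc<<6)|0x32=0x132
Byte[9]=B3: continuation. acc=(acc<<6)|0x33=0x4CB3
Completed: cp=U+4CB3 (starts at byte 7)
Byte[10]=D9: 2-byte lead, need 1 cont bytes. acc=0x19
Byte[11]=94: continuation. acc=(acc<<6)|0x14=0x654
Completed: cp=U+0654 (starts at byte 10)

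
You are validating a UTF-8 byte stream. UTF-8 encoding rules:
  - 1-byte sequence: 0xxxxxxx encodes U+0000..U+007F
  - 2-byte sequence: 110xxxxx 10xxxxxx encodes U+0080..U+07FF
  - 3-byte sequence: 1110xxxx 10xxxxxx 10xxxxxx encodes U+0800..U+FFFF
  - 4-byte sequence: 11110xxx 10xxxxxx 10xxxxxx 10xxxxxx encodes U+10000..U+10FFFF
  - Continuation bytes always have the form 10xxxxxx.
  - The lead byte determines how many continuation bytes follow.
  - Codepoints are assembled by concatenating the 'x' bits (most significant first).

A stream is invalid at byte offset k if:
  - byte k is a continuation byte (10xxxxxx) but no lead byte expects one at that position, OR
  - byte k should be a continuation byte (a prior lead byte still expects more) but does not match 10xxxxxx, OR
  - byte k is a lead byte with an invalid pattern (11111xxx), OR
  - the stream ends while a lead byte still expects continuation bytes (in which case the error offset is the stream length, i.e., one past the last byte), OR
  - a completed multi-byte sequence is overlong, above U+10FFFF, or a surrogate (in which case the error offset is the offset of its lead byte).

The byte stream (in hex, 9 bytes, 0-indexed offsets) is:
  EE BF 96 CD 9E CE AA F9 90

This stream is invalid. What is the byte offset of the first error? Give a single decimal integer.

Byte[0]=EE: 3-byte lead, need 2 cont bytes. acc=0xE
Byte[1]=BF: continuation. acc=(acc<<6)|0x3F=0x3BF
Byte[2]=96: continuation. acc=(acc<<6)|0x16=0xEFD6
Completed: cp=U+EFD6 (starts at byte 0)
Byte[3]=CD: 2-byte lead, need 1 cont bytes. acc=0xD
Byte[4]=9E: continuation. acc=(acc<<6)|0x1E=0x35E
Completed: cp=U+035E (starts at byte 3)
Byte[5]=CE: 2-byte lead, need 1 cont bytes. acc=0xE
Byte[6]=AA: continuation. acc=(acc<<6)|0x2A=0x3AA
Completed: cp=U+03AA (starts at byte 5)
Byte[7]=F9: INVALID lead byte (not 0xxx/110x/1110/11110)

Answer: 7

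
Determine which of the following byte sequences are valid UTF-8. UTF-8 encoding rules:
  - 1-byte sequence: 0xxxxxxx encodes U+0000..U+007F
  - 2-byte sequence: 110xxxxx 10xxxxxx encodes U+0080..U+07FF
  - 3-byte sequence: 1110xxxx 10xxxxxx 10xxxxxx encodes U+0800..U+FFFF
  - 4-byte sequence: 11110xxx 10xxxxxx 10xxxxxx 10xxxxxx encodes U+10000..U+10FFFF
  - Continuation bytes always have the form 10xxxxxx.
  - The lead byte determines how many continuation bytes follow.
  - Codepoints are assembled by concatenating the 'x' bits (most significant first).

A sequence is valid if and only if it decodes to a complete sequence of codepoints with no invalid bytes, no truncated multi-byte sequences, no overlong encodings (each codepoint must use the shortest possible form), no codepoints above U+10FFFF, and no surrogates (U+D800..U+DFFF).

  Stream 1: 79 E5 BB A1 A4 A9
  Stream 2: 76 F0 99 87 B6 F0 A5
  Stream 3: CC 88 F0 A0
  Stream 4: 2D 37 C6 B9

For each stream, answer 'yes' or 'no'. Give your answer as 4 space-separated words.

Stream 1: error at byte offset 4. INVALID
Stream 2: error at byte offset 7. INVALID
Stream 3: error at byte offset 4. INVALID
Stream 4: decodes cleanly. VALID

Answer: no no no yes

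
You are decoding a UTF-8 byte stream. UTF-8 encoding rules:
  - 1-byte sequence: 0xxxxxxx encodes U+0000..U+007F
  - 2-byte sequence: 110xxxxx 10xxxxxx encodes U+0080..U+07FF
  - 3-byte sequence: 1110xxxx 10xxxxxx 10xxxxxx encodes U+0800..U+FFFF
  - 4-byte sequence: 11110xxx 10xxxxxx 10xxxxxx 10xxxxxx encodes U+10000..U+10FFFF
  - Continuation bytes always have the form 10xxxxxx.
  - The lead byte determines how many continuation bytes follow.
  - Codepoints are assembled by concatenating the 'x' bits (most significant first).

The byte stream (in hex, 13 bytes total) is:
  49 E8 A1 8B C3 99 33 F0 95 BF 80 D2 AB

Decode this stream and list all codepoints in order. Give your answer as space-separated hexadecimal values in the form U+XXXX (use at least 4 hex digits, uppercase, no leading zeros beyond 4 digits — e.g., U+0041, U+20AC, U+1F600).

Byte[0]=49: 1-byte ASCII. cp=U+0049
Byte[1]=E8: 3-byte lead, need 2 cont bytes. acc=0x8
Byte[2]=A1: continuation. acc=(acc<<6)|0x21=0x221
Byte[3]=8B: continuation. acc=(acc<<6)|0x0B=0x884B
Completed: cp=U+884B (starts at byte 1)
Byte[4]=C3: 2-byte lead, need 1 cont bytes. acc=0x3
Byte[5]=99: continuation. acc=(acc<<6)|0x19=0xD9
Completed: cp=U+00D9 (starts at byte 4)
Byte[6]=33: 1-byte ASCII. cp=U+0033
Byte[7]=F0: 4-byte lead, need 3 cont bytes. acc=0x0
Byte[8]=95: continuation. acc=(acc<<6)|0x15=0x15
Byte[9]=BF: continuation. acc=(acc<<6)|0x3F=0x57F
Byte[10]=80: continuation. acc=(acc<<6)|0x00=0x15FC0
Completed: cp=U+15FC0 (starts at byte 7)
Byte[11]=D2: 2-byte lead, need 1 cont bytes. acc=0x12
Byte[12]=AB: continuation. acc=(acc<<6)|0x2B=0x4AB
Completed: cp=U+04AB (starts at byte 11)

Answer: U+0049 U+884B U+00D9 U+0033 U+15FC0 U+04AB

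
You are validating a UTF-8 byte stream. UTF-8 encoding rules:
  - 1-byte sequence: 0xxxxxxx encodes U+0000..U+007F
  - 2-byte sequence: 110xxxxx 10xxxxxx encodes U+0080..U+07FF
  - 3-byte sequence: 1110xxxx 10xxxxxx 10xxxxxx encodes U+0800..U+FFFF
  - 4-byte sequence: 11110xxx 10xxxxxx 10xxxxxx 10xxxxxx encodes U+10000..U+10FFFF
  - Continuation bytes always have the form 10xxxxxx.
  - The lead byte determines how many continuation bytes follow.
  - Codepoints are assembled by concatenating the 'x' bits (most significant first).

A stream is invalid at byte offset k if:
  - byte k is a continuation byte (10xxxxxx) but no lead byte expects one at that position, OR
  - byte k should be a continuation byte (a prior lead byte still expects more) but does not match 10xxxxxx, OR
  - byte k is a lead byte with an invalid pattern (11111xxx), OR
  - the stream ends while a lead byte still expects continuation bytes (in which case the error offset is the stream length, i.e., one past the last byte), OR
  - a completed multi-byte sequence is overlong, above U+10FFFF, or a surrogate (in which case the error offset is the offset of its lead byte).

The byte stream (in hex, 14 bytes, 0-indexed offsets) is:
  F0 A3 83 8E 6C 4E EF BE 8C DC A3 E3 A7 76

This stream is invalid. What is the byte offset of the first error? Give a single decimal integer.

Answer: 13

Derivation:
Byte[0]=F0: 4-byte lead, need 3 cont bytes. acc=0x0
Byte[1]=A3: continuation. acc=(acc<<6)|0x23=0x23
Byte[2]=83: continuation. acc=(acc<<6)|0x03=0x8C3
Byte[3]=8E: continuation. acc=(acc<<6)|0x0E=0x230CE
Completed: cp=U+230CE (starts at byte 0)
Byte[4]=6C: 1-byte ASCII. cp=U+006C
Byte[5]=4E: 1-byte ASCII. cp=U+004E
Byte[6]=EF: 3-byte lead, need 2 cont bytes. acc=0xF
Byte[7]=BE: continuation. acc=(acc<<6)|0x3E=0x3FE
Byte[8]=8C: continuation. acc=(acc<<6)|0x0C=0xFF8C
Completed: cp=U+FF8C (starts at byte 6)
Byte[9]=DC: 2-byte lead, need 1 cont bytes. acc=0x1C
Byte[10]=A3: continuation. acc=(acc<<6)|0x23=0x723
Completed: cp=U+0723 (starts at byte 9)
Byte[11]=E3: 3-byte lead, need 2 cont bytes. acc=0x3
Byte[12]=A7: continuation. acc=(acc<<6)|0x27=0xE7
Byte[13]=76: expected 10xxxxxx continuation. INVALID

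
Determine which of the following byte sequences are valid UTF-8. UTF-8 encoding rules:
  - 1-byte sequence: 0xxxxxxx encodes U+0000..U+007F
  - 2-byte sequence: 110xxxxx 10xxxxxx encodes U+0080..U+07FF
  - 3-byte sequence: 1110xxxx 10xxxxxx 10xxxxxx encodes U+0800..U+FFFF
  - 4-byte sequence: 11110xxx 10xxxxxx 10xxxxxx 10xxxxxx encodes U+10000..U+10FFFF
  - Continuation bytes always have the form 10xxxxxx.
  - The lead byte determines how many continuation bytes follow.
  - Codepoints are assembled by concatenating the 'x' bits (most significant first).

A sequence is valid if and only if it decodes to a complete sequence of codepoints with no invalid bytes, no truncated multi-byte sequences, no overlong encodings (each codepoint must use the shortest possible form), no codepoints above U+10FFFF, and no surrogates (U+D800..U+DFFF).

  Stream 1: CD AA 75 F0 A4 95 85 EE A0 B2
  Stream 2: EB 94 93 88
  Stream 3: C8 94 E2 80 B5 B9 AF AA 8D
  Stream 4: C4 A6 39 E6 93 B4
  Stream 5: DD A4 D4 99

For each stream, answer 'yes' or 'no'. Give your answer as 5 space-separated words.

Stream 1: decodes cleanly. VALID
Stream 2: error at byte offset 3. INVALID
Stream 3: error at byte offset 5. INVALID
Stream 4: decodes cleanly. VALID
Stream 5: decodes cleanly. VALID

Answer: yes no no yes yes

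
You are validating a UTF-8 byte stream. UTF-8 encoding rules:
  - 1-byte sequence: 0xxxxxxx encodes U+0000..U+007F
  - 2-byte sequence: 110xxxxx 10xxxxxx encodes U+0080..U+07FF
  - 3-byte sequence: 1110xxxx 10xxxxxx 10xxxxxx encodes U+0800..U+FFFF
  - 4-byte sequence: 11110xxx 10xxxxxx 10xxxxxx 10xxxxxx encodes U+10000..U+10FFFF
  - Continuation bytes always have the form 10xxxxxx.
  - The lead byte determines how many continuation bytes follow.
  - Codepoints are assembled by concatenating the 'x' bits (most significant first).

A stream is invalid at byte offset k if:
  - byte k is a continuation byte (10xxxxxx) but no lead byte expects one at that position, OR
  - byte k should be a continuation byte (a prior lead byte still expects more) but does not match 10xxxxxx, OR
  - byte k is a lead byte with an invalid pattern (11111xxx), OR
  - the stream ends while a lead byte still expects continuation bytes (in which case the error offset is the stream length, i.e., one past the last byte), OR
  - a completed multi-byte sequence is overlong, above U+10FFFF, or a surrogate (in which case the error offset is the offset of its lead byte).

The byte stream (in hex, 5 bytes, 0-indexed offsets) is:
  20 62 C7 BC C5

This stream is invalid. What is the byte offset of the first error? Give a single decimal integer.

Answer: 5

Derivation:
Byte[0]=20: 1-byte ASCII. cp=U+0020
Byte[1]=62: 1-byte ASCII. cp=U+0062
Byte[2]=C7: 2-byte lead, need 1 cont bytes. acc=0x7
Byte[3]=BC: continuation. acc=(acc<<6)|0x3C=0x1FC
Completed: cp=U+01FC (starts at byte 2)
Byte[4]=C5: 2-byte lead, need 1 cont bytes. acc=0x5
Byte[5]: stream ended, expected continuation. INVALID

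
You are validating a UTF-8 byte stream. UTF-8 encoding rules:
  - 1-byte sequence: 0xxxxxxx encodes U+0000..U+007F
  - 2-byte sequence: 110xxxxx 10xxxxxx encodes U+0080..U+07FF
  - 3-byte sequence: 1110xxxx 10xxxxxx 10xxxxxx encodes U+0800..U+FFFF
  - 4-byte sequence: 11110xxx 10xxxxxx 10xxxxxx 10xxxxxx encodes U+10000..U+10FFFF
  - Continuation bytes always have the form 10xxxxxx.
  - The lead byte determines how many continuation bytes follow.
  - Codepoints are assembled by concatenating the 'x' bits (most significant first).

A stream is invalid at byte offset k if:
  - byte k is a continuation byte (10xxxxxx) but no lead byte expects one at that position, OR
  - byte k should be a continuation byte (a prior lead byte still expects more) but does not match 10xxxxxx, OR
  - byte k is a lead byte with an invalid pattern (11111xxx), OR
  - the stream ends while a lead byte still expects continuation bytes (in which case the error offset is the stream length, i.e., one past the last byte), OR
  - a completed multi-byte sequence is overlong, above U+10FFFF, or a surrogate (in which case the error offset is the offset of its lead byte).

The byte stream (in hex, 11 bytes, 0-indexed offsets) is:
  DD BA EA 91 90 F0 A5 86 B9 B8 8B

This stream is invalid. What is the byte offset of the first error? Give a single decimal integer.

Byte[0]=DD: 2-byte lead, need 1 cont bytes. acc=0x1D
Byte[1]=BA: continuation. acc=(acc<<6)|0x3A=0x77A
Completed: cp=U+077A (starts at byte 0)
Byte[2]=EA: 3-byte lead, need 2 cont bytes. acc=0xA
Byte[3]=91: continuation. acc=(acc<<6)|0x11=0x291
Byte[4]=90: continuation. acc=(acc<<6)|0x10=0xA450
Completed: cp=U+A450 (starts at byte 2)
Byte[5]=F0: 4-byte lead, need 3 cont bytes. acc=0x0
Byte[6]=A5: continuation. acc=(acc<<6)|0x25=0x25
Byte[7]=86: continuation. acc=(acc<<6)|0x06=0x946
Byte[8]=B9: continuation. acc=(acc<<6)|0x39=0x251B9
Completed: cp=U+251B9 (starts at byte 5)
Byte[9]=B8: INVALID lead byte (not 0xxx/110x/1110/11110)

Answer: 9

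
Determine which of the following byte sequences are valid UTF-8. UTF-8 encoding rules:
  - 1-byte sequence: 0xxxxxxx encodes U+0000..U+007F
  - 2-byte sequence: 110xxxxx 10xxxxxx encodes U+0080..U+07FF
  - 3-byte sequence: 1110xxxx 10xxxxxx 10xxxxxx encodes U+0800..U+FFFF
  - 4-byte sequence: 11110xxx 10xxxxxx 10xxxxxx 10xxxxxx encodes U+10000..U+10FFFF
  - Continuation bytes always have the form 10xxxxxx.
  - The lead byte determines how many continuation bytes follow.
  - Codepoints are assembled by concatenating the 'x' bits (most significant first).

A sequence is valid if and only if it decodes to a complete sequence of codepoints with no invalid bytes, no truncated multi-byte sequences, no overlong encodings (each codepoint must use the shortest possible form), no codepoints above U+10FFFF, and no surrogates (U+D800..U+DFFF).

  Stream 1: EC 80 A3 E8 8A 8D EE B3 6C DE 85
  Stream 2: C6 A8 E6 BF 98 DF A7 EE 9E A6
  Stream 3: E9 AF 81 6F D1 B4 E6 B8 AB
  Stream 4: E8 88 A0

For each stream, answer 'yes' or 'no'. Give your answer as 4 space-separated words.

Stream 1: error at byte offset 8. INVALID
Stream 2: decodes cleanly. VALID
Stream 3: decodes cleanly. VALID
Stream 4: decodes cleanly. VALID

Answer: no yes yes yes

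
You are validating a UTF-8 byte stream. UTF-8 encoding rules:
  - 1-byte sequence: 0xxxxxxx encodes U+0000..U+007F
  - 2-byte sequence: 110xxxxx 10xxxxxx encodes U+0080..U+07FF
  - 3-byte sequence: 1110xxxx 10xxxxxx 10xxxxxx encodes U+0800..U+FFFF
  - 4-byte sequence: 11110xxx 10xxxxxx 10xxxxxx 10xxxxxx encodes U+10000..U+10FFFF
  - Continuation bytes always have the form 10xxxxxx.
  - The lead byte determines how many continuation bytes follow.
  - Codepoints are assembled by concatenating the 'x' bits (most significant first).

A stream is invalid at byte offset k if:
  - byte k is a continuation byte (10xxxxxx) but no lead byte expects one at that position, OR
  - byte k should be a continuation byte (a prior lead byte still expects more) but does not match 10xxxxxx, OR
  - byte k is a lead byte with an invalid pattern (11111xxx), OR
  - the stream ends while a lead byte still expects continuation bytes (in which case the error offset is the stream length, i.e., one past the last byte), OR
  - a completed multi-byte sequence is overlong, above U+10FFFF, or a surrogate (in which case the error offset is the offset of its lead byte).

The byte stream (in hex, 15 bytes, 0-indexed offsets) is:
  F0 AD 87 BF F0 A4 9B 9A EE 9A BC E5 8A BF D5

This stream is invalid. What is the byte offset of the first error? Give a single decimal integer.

Answer: 15

Derivation:
Byte[0]=F0: 4-byte lead, need 3 cont bytes. acc=0x0
Byte[1]=AD: continuation. acc=(acc<<6)|0x2D=0x2D
Byte[2]=87: continuation. acc=(acc<<6)|0x07=0xB47
Byte[3]=BF: continuation. acc=(acc<<6)|0x3F=0x2D1FF
Completed: cp=U+2D1FF (starts at byte 0)
Byte[4]=F0: 4-byte lead, need 3 cont bytes. acc=0x0
Byte[5]=A4: continuation. acc=(acc<<6)|0x24=0x24
Byte[6]=9B: continuation. acc=(acc<<6)|0x1B=0x91B
Byte[7]=9A: continuation. acc=(acc<<6)|0x1A=0x246DA
Completed: cp=U+246DA (starts at byte 4)
Byte[8]=EE: 3-byte lead, need 2 cont bytes. acc=0xE
Byte[9]=9A: continuation. acc=(acc<<6)|0x1A=0x39A
Byte[10]=BC: continuation. acc=(acc<<6)|0x3C=0xE6BC
Completed: cp=U+E6BC (starts at byte 8)
Byte[11]=E5: 3-byte lead, need 2 cont bytes. acc=0x5
Byte[12]=8A: continuation. acc=(acc<<6)|0x0A=0x14A
Byte[13]=BF: continuation. acc=(acc<<6)|0x3F=0x52BF
Completed: cp=U+52BF (starts at byte 11)
Byte[14]=D5: 2-byte lead, need 1 cont bytes. acc=0x15
Byte[15]: stream ended, expected continuation. INVALID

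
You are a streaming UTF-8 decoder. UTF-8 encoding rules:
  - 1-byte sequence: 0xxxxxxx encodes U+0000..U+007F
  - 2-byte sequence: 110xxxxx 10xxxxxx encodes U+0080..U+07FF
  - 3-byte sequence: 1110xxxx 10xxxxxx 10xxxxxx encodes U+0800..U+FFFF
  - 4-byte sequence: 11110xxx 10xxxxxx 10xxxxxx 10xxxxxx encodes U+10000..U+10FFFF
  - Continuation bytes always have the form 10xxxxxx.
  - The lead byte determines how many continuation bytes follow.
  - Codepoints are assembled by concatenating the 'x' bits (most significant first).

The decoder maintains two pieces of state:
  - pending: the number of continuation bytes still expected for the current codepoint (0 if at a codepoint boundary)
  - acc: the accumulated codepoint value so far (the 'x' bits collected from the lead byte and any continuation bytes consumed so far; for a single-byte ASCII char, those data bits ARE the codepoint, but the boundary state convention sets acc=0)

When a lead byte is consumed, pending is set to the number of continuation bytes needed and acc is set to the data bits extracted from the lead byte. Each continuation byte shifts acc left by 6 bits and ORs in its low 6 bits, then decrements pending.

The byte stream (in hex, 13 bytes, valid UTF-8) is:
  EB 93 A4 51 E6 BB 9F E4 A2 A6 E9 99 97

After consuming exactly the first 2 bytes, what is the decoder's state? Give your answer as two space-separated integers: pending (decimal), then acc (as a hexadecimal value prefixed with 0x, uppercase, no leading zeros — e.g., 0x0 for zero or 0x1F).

Answer: 1 0x2D3

Derivation:
Byte[0]=EB: 3-byte lead. pending=2, acc=0xB
Byte[1]=93: continuation. acc=(acc<<6)|0x13=0x2D3, pending=1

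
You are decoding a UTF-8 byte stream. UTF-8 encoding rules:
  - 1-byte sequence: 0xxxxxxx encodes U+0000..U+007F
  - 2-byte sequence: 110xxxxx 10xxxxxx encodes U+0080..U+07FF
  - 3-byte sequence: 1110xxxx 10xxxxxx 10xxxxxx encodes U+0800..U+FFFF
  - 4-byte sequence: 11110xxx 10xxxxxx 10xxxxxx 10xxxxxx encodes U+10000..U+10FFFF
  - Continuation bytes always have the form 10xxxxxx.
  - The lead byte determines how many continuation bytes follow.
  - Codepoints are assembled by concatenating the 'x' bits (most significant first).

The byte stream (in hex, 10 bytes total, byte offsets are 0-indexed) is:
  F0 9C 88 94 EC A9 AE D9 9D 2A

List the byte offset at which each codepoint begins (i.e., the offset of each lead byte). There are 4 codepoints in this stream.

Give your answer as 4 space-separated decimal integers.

Answer: 0 4 7 9

Derivation:
Byte[0]=F0: 4-byte lead, need 3 cont bytes. acc=0x0
Byte[1]=9C: continuation. acc=(acc<<6)|0x1C=0x1C
Byte[2]=88: continuation. acc=(acc<<6)|0x08=0x708
Byte[3]=94: continuation. acc=(acc<<6)|0x14=0x1C214
Completed: cp=U+1C214 (starts at byte 0)
Byte[4]=EC: 3-byte lead, need 2 cont bytes. acc=0xC
Byte[5]=A9: continuation. acc=(acc<<6)|0x29=0x329
Byte[6]=AE: continuation. acc=(acc<<6)|0x2E=0xCA6E
Completed: cp=U+CA6E (starts at byte 4)
Byte[7]=D9: 2-byte lead, need 1 cont bytes. acc=0x19
Byte[8]=9D: continuation. acc=(acc<<6)|0x1D=0x65D
Completed: cp=U+065D (starts at byte 7)
Byte[9]=2A: 1-byte ASCII. cp=U+002A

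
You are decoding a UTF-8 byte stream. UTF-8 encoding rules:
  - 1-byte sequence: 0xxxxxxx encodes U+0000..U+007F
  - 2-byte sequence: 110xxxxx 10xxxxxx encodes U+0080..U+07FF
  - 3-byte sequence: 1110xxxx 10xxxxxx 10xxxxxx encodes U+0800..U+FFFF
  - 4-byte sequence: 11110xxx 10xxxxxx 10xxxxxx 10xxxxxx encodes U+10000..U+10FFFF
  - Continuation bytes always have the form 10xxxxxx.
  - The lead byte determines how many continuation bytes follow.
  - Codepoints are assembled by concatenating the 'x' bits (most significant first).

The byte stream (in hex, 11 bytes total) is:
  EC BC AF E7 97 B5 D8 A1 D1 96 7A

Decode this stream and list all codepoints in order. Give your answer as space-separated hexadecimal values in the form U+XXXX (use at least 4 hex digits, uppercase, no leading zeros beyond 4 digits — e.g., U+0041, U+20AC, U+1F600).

Byte[0]=EC: 3-byte lead, need 2 cont bytes. acc=0xC
Byte[1]=BC: continuation. acc=(acc<<6)|0x3C=0x33C
Byte[2]=AF: continuation. acc=(acc<<6)|0x2F=0xCF2F
Completed: cp=U+CF2F (starts at byte 0)
Byte[3]=E7: 3-byte lead, need 2 cont bytes. acc=0x7
Byte[4]=97: continuation. acc=(acc<<6)|0x17=0x1D7
Byte[5]=B5: continuation. acc=(acc<<6)|0x35=0x75F5
Completed: cp=U+75F5 (starts at byte 3)
Byte[6]=D8: 2-byte lead, need 1 cont bytes. acc=0x18
Byte[7]=A1: continuation. acc=(acc<<6)|0x21=0x621
Completed: cp=U+0621 (starts at byte 6)
Byte[8]=D1: 2-byte lead, need 1 cont bytes. acc=0x11
Byte[9]=96: continuation. acc=(acc<<6)|0x16=0x456
Completed: cp=U+0456 (starts at byte 8)
Byte[10]=7A: 1-byte ASCII. cp=U+007A

Answer: U+CF2F U+75F5 U+0621 U+0456 U+007A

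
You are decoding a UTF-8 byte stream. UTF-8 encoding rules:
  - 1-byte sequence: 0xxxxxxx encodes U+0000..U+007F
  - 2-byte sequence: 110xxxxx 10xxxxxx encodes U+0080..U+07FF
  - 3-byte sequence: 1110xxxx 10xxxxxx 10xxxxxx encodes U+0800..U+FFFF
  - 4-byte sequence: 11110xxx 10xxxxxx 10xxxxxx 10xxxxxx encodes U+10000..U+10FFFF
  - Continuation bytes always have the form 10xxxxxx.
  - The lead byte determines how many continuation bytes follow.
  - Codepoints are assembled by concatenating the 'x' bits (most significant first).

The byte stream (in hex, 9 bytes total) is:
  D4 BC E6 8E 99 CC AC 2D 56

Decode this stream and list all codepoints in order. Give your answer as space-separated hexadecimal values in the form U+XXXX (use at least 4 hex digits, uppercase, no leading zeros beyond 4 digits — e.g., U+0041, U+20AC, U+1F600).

Answer: U+053C U+6399 U+032C U+002D U+0056

Derivation:
Byte[0]=D4: 2-byte lead, need 1 cont bytes. acc=0x14
Byte[1]=BC: continuation. acc=(acc<<6)|0x3C=0x53C
Completed: cp=U+053C (starts at byte 0)
Byte[2]=E6: 3-byte lead, need 2 cont bytes. acc=0x6
Byte[3]=8E: continuation. acc=(acc<<6)|0x0E=0x18E
Byte[4]=99: continuation. acc=(acc<<6)|0x19=0x6399
Completed: cp=U+6399 (starts at byte 2)
Byte[5]=CC: 2-byte lead, need 1 cont bytes. acc=0xC
Byte[6]=AC: continuation. acc=(acc<<6)|0x2C=0x32C
Completed: cp=U+032C (starts at byte 5)
Byte[7]=2D: 1-byte ASCII. cp=U+002D
Byte[8]=56: 1-byte ASCII. cp=U+0056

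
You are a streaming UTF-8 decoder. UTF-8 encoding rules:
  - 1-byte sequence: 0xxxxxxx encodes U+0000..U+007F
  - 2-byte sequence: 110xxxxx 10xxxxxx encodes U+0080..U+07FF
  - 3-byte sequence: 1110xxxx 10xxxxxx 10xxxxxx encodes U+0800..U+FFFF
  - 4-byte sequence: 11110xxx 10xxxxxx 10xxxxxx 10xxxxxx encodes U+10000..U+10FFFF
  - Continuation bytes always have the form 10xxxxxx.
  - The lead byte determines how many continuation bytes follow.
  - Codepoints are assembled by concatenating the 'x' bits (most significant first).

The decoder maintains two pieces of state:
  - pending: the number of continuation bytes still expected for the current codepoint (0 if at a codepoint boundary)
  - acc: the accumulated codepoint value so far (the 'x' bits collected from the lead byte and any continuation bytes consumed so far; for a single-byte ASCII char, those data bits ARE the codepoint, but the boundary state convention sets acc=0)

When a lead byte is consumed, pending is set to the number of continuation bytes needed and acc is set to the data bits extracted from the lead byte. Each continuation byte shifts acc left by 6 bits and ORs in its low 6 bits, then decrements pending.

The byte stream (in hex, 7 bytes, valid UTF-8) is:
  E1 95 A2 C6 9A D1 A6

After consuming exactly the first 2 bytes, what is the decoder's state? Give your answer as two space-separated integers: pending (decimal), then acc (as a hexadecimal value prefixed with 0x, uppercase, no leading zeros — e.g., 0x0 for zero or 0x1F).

Byte[0]=E1: 3-byte lead. pending=2, acc=0x1
Byte[1]=95: continuation. acc=(acc<<6)|0x15=0x55, pending=1

Answer: 1 0x55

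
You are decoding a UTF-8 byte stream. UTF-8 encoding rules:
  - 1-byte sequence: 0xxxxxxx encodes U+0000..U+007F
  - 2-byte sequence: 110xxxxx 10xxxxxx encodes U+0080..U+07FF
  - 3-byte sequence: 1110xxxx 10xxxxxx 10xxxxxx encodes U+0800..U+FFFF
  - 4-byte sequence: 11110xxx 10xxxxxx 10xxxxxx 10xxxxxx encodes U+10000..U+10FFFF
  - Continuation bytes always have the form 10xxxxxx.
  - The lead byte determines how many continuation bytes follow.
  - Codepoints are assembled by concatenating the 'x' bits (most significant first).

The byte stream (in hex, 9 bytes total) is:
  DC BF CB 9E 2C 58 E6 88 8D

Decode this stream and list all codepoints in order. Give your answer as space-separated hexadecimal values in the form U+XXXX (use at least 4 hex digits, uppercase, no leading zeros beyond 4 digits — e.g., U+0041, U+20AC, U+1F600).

Answer: U+073F U+02DE U+002C U+0058 U+620D

Derivation:
Byte[0]=DC: 2-byte lead, need 1 cont bytes. acc=0x1C
Byte[1]=BF: continuation. acc=(acc<<6)|0x3F=0x73F
Completed: cp=U+073F (starts at byte 0)
Byte[2]=CB: 2-byte lead, need 1 cont bytes. acc=0xB
Byte[3]=9E: continuation. acc=(acc<<6)|0x1E=0x2DE
Completed: cp=U+02DE (starts at byte 2)
Byte[4]=2C: 1-byte ASCII. cp=U+002C
Byte[5]=58: 1-byte ASCII. cp=U+0058
Byte[6]=E6: 3-byte lead, need 2 cont bytes. acc=0x6
Byte[7]=88: continuation. acc=(acc<<6)|0x08=0x188
Byte[8]=8D: continuation. acc=(acc<<6)|0x0D=0x620D
Completed: cp=U+620D (starts at byte 6)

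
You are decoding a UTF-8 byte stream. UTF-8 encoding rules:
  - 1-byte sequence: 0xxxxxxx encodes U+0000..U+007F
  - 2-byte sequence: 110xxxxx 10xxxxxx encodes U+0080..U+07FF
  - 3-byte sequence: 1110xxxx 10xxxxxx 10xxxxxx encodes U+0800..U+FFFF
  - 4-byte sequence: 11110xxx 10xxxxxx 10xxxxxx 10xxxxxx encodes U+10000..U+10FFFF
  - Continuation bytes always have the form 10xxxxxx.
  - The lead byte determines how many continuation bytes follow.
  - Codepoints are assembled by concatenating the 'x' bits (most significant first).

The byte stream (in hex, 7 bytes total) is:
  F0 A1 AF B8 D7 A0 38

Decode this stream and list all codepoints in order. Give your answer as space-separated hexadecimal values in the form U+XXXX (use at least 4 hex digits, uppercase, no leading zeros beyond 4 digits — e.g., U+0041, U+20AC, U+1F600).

Answer: U+21BF8 U+05E0 U+0038

Derivation:
Byte[0]=F0: 4-byte lead, need 3 cont bytes. acc=0x0
Byte[1]=A1: continuation. acc=(acc<<6)|0x21=0x21
Byte[2]=AF: continuation. acc=(acc<<6)|0x2F=0x86F
Byte[3]=B8: continuation. acc=(acc<<6)|0x38=0x21BF8
Completed: cp=U+21BF8 (starts at byte 0)
Byte[4]=D7: 2-byte lead, need 1 cont bytes. acc=0x17
Byte[5]=A0: continuation. acc=(acc<<6)|0x20=0x5E0
Completed: cp=U+05E0 (starts at byte 4)
Byte[6]=38: 1-byte ASCII. cp=U+0038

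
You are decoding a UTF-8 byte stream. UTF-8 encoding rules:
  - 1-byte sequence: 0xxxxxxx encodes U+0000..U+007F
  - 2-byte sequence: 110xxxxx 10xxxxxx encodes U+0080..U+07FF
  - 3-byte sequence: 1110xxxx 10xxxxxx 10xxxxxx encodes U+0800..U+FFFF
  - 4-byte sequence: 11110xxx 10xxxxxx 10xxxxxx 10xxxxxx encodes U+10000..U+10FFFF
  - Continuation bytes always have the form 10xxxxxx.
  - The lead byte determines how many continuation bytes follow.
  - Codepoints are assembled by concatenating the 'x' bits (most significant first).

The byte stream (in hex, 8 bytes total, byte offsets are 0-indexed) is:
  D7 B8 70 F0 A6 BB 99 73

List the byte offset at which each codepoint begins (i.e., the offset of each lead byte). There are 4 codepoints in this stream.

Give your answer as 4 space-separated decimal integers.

Answer: 0 2 3 7

Derivation:
Byte[0]=D7: 2-byte lead, need 1 cont bytes. acc=0x17
Byte[1]=B8: continuation. acc=(acc<<6)|0x38=0x5F8
Completed: cp=U+05F8 (starts at byte 0)
Byte[2]=70: 1-byte ASCII. cp=U+0070
Byte[3]=F0: 4-byte lead, need 3 cont bytes. acc=0x0
Byte[4]=A6: continuation. acc=(acc<<6)|0x26=0x26
Byte[5]=BB: continuation. acc=(acc<<6)|0x3B=0x9BB
Byte[6]=99: continuation. acc=(acc<<6)|0x19=0x26ED9
Completed: cp=U+26ED9 (starts at byte 3)
Byte[7]=73: 1-byte ASCII. cp=U+0073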